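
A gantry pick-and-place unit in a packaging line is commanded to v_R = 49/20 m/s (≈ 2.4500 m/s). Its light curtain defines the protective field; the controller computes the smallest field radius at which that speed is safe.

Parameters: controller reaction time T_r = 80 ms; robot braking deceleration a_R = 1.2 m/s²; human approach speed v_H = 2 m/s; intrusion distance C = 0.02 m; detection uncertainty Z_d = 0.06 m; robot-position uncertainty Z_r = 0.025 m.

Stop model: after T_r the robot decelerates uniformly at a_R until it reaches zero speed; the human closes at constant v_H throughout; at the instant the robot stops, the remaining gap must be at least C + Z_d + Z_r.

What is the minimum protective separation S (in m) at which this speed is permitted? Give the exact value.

S_min = 56363/8000 m = 7.0454 m

T_s = v_R/a_R = (49/20)/(6/5) = 2.0417 s
robot covers v_R·T_r = 2.4500·0.0800 = 0.1960 m before braking
braking distance = 2.4500²/(2·1.2000) = 2.5010 m
human over T_r+T_s: 2.0000·(0.0800+2.0417) = 4.2433 m
residual clearance needed = 0.0200+0.0600+0.0250 = 0.1050 m
S_min ≈ 0.1960+2.5010+4.2433+0.1050  ⇒  S_min = 56363/8000 m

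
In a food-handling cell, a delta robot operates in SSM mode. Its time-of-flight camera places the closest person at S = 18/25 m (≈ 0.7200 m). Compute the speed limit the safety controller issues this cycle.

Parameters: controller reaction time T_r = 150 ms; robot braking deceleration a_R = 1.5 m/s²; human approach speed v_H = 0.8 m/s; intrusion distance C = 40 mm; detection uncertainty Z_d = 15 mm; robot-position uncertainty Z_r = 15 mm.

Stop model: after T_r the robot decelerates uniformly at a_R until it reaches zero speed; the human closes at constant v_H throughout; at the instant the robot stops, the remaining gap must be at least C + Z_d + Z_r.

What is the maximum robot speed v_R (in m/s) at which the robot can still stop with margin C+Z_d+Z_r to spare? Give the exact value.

v_R_max = 3/5 m/s = 0.6000 m/s

quadratic (1/3)·v² + (41/60)·v + (-53/100) = 0
  disc = (41/60)² − 4·(1/3)·(-53/100) = 169/144 ; √disc = 13/12
  v_R = (−(41/60) + 13/12) / (2·(1/3)) = 3/5 m/s
check:
stop time T_s = (3/5)/(3/2) = 0.4000 s
robot in T_r: 0.6000·0.1500 = 0.0900 m
braking distance = 0.6000²/(2·1.5000) = 0.1200 m
person approaches 0.8000·(0.1500+0.4000) = 0.4400 m
residual clearance needed = 0.0400+0.0150+0.0150 = 0.0700 m
sum ≈ 0.0900+0.1200+0.4400+0.0700 ≈ 0.7200 m = S ✓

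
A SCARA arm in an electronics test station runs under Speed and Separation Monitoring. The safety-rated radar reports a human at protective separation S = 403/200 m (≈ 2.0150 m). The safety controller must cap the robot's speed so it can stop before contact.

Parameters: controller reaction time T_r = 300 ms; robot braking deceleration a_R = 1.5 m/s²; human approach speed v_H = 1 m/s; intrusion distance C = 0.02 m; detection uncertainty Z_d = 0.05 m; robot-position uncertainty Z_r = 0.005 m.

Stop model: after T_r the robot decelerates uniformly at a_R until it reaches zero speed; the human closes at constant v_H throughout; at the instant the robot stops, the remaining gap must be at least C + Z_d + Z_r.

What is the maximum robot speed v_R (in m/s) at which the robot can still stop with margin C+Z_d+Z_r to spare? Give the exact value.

at the boundary: (1/3)·v² + (29/30)·v + (-41/25) = 0
  disc = (29/30)² − 4·(1/3)·(-41/25) = 2809/900 ; √disc = 53/30
  v_R = (−(29/30) + 53/30) / (2·(1/3)) = 6/5 m/s
check:
stop time T_s = (6/5)/(3/2) = 0.8000 s
robot covers v_R·T_r = 1.2000·0.3000 = 0.3600 m before braking
braking distance = 1.2000²/(2·1.5000) = 0.4800 m
human over T_r+T_s: 1.0000·(0.3000+0.8000) = 1.1000 m
residual clearance needed = 0.0200+0.0500+0.0050 = 0.0750 m
sum ≈ 0.3600+0.4800+1.1000+0.0750 ≈ 2.0150 m = S ✓

v_R_max = 6/5 m/s = 1.2000 m/s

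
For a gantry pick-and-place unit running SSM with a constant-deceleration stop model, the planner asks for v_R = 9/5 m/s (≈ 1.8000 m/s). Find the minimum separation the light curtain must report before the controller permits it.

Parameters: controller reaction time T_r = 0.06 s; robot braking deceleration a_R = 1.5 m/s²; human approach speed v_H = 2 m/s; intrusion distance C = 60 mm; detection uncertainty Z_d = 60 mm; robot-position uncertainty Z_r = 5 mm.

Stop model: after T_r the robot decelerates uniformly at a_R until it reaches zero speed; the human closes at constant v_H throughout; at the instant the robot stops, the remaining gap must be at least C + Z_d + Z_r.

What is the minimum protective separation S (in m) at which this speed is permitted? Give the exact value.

S_min = 3833/1000 m = 3.8330 m

stop time T_s = (9/5)/(3/2) = 1.2000 s
robot covers v_R·T_r = 1.8000·0.0600 = 0.1080 m before braking
robot covers 1.8000·1.2000 − ½·1.5000·1.2000² = 1.0800 m while stopping
human closes 2.0000·1.2600 = 2.5200 m
margins: 0.0600+0.0600+0.0050 = 0.1250 m
S_min ≈ 0.1080+1.0800+2.5200+0.1250  ⇒  S_min = 3833/1000 m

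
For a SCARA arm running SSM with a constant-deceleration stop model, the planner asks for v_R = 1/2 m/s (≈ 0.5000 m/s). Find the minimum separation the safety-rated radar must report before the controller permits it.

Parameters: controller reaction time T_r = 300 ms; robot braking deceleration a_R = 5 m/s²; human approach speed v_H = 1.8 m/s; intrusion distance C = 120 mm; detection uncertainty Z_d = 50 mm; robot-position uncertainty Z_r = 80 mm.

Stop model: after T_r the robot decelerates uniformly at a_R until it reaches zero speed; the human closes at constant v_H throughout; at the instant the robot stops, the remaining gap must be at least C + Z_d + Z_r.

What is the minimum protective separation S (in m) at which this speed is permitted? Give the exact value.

S_min = 229/200 m = 1.1450 m

braking lasts T_s = (1/2)/5 = 0.1000 s
robot covers v_R·T_r = 0.5000·0.3000 = 0.1500 m before braking
robot under decel: 0.5000²/(2·5.0000) = 0.0250 m
human closes 1.8000·0.4000 = 0.7200 m
C+Z_d+Z_r = 0.1200+0.0500+0.0800 = 0.2500 m
S_min ≈ 0.1500+0.0250+0.7200+0.2500  ⇒  S_min = 229/200 m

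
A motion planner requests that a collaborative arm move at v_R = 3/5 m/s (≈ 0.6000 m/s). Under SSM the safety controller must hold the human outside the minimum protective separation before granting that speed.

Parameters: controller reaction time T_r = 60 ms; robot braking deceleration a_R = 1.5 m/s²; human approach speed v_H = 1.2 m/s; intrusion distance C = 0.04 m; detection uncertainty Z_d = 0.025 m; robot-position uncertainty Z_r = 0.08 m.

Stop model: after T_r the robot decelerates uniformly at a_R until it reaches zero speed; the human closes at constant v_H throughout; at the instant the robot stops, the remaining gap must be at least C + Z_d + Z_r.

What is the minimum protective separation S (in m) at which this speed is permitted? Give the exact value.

S_min = 853/1000 m = 0.8530 m

stop time T_s = (3/5)/(3/2) = 0.4000 s
reaction-phase robot travel = 0.6000·0.0600 = 0.0360 m
braking distance = 0.6000²/(2·1.5000) = 0.1200 m
human over T_r+T_s: 1.2000·(0.0600+0.4000) = 0.5520 m
margins: 0.0400+0.0250+0.0800 = 0.1450 m
S_min ≈ 0.0360+0.1200+0.5520+0.1450  ⇒  S_min = 853/1000 m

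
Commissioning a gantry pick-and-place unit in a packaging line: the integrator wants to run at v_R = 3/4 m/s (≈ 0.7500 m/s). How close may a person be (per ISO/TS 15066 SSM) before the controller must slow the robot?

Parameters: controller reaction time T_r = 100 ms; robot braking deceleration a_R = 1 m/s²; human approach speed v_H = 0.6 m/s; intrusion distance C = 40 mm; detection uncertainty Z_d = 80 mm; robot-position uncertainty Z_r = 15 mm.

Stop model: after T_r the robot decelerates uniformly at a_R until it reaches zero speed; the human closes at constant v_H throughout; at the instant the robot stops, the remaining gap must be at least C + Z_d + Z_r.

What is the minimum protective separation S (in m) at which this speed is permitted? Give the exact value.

braking lasts T_s = (3/4)/1 = 0.7500 s
robot covers v_R·T_r = 0.7500·0.1000 = 0.0750 m before braking
braking distance = 0.7500²/(2·1.0000) = 0.2812 m
human over T_r+T_s: 0.6000·(0.1000+0.7500) = 0.5100 m
C+Z_d+Z_r = 0.0400+0.0800+0.0150 = 0.1350 m
S_min ≈ 0.0750+0.2812+0.5100+0.1350  ⇒  S_min = 801/800 m

S_min = 801/800 m = 1.0012 m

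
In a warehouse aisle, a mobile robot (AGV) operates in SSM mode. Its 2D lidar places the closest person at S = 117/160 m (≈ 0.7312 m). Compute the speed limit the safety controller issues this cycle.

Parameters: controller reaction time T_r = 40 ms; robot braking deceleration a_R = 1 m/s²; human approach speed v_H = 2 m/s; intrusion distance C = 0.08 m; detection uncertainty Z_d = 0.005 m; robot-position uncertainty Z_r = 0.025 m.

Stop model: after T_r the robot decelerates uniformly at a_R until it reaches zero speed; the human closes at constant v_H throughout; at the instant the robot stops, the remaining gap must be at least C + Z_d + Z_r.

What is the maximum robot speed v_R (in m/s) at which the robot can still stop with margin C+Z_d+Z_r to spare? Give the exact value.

v_R_max = 1/4 m/s = 0.2500 m/s

at the boundary: (1/2)·v² + (51/25)·v + (-433/800) = 0
  disc = (51/25)² − 4·(1/2)·(-433/800) = 52441/10000 ; √disc = 229/100
  v_R = (−(51/25) + 229/100) / (2·(1/2)) = 1/4 m/s
check:
T_s = v_R/a_R = (1/4)/1 = 0.2500 s
reaction-phase robot travel = 0.2500·0.0400 = 0.0100 m
robot covers 0.2500·0.2500 − ½·1.0000·0.2500² = 0.0312 m while stopping
human over T_r+T_s: 2.0000·(0.0400+0.2500) = 0.5800 m
residual clearance needed = 0.0800+0.0050+0.0250 = 0.1100 m
sum ≈ 0.0100+0.0312+0.5800+0.1100 ≈ 0.7312 m = S ✓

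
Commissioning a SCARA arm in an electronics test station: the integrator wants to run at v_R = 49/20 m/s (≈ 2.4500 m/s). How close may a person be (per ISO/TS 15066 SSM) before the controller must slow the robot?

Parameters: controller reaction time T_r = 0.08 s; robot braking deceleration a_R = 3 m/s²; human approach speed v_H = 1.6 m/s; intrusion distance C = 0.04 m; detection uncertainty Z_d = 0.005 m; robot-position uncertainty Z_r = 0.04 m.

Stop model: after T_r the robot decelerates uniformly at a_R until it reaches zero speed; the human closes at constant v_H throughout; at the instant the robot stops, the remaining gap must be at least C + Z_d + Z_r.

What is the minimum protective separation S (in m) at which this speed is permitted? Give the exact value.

S_min = 32593/12000 m = 2.7161 m

braking lasts T_s = (49/20)/3 = 0.8167 s
robot covers v_R·T_r = 2.4500·0.0800 = 0.1960 m before braking
robot covers 2.4500·0.8167 − ½·3.0000·0.8167² = 1.0004 m while stopping
human closes 1.6000·0.8967 = 1.4347 m
C+Z_d+Z_r = 0.0400+0.0050+0.0400 = 0.0850 m
S_min ≈ 0.1960+1.0004+1.4347+0.0850  ⇒  S_min = 32593/12000 m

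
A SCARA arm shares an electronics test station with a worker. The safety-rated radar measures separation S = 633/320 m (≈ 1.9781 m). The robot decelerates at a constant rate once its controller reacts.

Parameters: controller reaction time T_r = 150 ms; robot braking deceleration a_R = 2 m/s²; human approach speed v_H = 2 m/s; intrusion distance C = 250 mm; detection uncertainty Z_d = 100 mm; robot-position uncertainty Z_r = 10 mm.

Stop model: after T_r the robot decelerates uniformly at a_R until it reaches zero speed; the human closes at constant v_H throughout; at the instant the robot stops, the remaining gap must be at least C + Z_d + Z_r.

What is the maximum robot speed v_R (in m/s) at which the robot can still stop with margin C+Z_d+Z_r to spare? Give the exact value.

v_R_max = 19/20 m/s = 0.9500 m/s

collect terms ⇒ (1/4)·v_R² + (23/20)·v_R + (-2109/1600) = 0
  disc = (23/20)² − 4·(1/4)·(-2109/1600) = 169/64 ; √disc = 13/8
  v_R = (−(23/20) + 13/8) / (2·(1/4)) = 19/20 m/s
check:
T_s = v_R/a_R = (19/20)/2 = 0.4750 s
robot covers v_R·T_r = 0.9500·0.1500 = 0.1425 m before braking
braking distance = 0.9500²/(2·2.0000) = 0.2256 m
human closes 2.0000·0.6250 = 1.2500 m
residual clearance needed = 0.2500+0.1000+0.0100 = 0.3600 m
sum ≈ 0.1425+0.2256+1.2500+0.3600 ≈ 1.9781 m = S ✓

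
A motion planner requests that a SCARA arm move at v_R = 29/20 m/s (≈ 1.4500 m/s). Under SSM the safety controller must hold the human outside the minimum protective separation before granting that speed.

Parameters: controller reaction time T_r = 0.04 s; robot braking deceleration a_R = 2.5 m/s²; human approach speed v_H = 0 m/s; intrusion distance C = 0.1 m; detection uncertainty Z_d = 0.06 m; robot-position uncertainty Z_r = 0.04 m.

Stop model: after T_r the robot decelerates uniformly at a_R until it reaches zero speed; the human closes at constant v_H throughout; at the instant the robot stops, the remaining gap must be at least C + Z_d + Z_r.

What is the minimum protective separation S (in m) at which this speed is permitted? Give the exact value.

S_min = 1357/2000 m = 0.6785 m

T_s = v_R/a_R = (29/20)/(5/2) = 0.5800 s
robot covers v_R·T_r = 1.4500·0.0400 = 0.0580 m before braking
robot under decel: 1.4500²/(2·2.5000) = 0.4205 m
human closes 0.0000·0.6200 = 0.0000 m
C+Z_d+Z_r = 0.1000+0.0600+0.0400 = 0.2000 m
S_min ≈ 0.0580+0.4205+0.0000+0.2000  ⇒  S_min = 1357/2000 m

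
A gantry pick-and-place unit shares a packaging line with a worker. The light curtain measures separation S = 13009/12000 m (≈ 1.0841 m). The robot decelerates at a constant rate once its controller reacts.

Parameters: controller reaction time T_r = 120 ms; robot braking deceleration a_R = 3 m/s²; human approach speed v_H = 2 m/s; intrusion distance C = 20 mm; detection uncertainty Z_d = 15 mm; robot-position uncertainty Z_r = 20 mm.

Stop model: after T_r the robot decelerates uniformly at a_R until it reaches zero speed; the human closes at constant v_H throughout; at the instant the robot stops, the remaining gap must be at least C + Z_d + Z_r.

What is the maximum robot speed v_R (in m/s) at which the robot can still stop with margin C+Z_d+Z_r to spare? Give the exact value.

at the boundary: (1/6)·v² + (59/75)·v + (-9469/12000) = 0
  disc = (59/75)² − 4·(1/6)·(-9469/12000) = 11449/10000 ; √disc = 107/100
  v_R = (−(59/75) + 107/100) / (2·(1/6)) = 17/20 m/s
check:
braking lasts T_s = (17/20)/3 = 0.2833 s
reaction-phase robot travel = 0.8500·0.1200 = 0.1020 m
robot under decel: 0.8500²/(2·3.0000) = 0.1204 m
human over T_r+T_s: 2.0000·(0.1200+0.2833) = 0.8067 m
residual clearance needed = 0.0200+0.0150+0.0200 = 0.0550 m
sum ≈ 0.1020+0.1204+0.8067+0.0550 ≈ 1.0841 m = S ✓

v_R_max = 17/20 m/s = 0.8500 m/s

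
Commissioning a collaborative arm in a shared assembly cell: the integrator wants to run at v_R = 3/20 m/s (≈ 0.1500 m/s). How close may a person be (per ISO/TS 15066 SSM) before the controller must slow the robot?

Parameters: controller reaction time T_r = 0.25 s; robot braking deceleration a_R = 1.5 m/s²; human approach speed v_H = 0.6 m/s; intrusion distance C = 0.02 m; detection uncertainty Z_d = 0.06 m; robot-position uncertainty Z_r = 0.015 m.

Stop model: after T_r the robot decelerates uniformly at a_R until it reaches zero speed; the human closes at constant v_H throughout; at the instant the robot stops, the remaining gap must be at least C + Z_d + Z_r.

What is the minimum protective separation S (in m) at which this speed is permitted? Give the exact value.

braking lasts T_s = (3/20)/(3/2) = 0.1000 s
robot covers v_R·T_r = 0.1500·0.2500 = 0.0375 m before braking
robot covers 0.1500·0.1000 − ½·1.5000·0.1000² = 0.0075 m while stopping
human over T_r+T_s: 0.6000·(0.2500+0.1000) = 0.2100 m
residual clearance needed = 0.0200+0.0600+0.0150 = 0.0950 m
S_min ≈ 0.0375+0.0075+0.2100+0.0950  ⇒  S_min = 7/20 m

S_min = 7/20 m = 0.3500 m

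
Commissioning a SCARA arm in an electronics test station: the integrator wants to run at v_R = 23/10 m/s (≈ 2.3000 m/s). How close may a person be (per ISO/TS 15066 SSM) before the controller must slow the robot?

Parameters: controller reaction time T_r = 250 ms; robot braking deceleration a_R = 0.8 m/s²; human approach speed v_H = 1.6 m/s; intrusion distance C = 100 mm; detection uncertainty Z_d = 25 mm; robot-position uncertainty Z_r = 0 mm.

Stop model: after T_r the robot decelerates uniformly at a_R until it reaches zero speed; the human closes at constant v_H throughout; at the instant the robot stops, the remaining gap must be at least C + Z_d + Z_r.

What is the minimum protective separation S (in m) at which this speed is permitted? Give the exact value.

S_min = 1441/160 m = 9.0062 m

T_s = v_R/a_R = (23/10)/(4/5) = 2.8750 s
robot covers v_R·T_r = 2.3000·0.2500 = 0.5750 m before braking
robot under decel: 2.3000²/(2·0.8000) = 3.3062 m
human over T_r+T_s: 1.6000·(0.2500+2.8750) = 5.0000 m
C+Z_d+Z_r = 0.1000+0.0250+0.0000 = 0.1250 m
S_min ≈ 0.5750+3.3062+5.0000+0.1250  ⇒  S_min = 1441/160 m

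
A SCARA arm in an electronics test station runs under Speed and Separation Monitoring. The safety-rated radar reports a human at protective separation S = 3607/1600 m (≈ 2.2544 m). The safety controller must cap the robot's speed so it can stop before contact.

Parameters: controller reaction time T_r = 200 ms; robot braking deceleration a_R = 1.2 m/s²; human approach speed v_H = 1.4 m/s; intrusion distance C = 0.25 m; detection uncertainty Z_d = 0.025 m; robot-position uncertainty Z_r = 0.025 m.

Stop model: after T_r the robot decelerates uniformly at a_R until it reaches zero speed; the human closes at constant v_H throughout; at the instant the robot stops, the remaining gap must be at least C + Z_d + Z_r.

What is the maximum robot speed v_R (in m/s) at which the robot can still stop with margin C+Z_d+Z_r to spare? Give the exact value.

collect terms ⇒ (5/12)·v_R² + (41/30)·v_R + (-2679/1600) = 0
  disc = (41/30)² − 4·(5/12)·(-2679/1600) = 67081/14400 ; √disc = 259/120
  v_R = (−(41/30) + 259/120) / (2·(5/12)) = 19/20 m/s
check:
T_s = v_R/a_R = (19/20)/(6/5) = 0.7917 s
robot covers v_R·T_r = 0.9500·0.2000 = 0.1900 m before braking
braking distance = 0.9500²/(2·1.2000) = 0.3760 m
person approaches 1.4000·(0.2000+0.7917) = 1.3883 m
residual clearance needed = 0.2500+0.0250+0.0250 = 0.3000 m
sum ≈ 0.1900+0.3760+1.3883+0.3000 ≈ 2.2544 m = S ✓

v_R_max = 19/20 m/s = 0.9500 m/s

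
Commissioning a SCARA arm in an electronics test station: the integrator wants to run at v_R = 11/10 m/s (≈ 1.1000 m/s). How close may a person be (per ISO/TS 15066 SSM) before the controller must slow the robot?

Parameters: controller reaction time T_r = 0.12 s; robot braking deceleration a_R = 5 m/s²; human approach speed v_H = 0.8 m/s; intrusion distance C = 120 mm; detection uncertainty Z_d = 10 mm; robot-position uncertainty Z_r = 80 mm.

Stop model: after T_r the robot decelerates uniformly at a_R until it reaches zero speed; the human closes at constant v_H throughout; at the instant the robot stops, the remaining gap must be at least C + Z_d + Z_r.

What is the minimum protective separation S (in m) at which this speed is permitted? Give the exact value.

S_min = 147/200 m = 0.7350 m

T_s = v_R/a_R = (11/10)/5 = 0.2200 s
robot covers v_R·T_r = 1.1000·0.1200 = 0.1320 m before braking
robot covers 1.1000·0.2200 − ½·5.0000·0.2200² = 0.1210 m while stopping
human closes 0.8000·0.3400 = 0.2720 m
C+Z_d+Z_r = 0.1200+0.0100+0.0800 = 0.2100 m
S_min ≈ 0.1320+0.1210+0.2720+0.2100  ⇒  S_min = 147/200 m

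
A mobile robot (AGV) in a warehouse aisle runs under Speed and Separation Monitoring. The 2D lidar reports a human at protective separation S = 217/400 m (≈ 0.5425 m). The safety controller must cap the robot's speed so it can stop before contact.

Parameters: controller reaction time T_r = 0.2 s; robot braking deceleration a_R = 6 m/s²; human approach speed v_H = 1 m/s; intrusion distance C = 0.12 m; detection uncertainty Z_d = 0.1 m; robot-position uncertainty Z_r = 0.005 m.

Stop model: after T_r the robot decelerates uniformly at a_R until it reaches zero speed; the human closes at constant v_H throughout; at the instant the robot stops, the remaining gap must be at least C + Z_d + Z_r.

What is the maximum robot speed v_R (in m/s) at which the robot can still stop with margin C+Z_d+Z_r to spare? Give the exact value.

quadratic (1/12)·v² + (11/30)·v + (-47/400) = 0
  disc = (11/30)² − 4·(1/12)·(-47/400) = 25/144 ; √disc = 5/12
  v_R = (−(11/30) + 5/12) / (2·(1/12)) = 3/10 m/s
check:
stop time T_s = (3/10)/6 = 0.0500 s
robot in T_r: 0.3000·0.2000 = 0.0600 m
robot under decel: 0.3000²/(2·6.0000) = 0.0075 m
person approaches 1.0000·(0.2000+0.0500) = 0.2500 m
margins: 0.1200+0.1000+0.0050 = 0.2250 m
sum ≈ 0.0600+0.0075+0.2500+0.2250 ≈ 0.5425 m = S ✓

v_R_max = 3/10 m/s = 0.3000 m/s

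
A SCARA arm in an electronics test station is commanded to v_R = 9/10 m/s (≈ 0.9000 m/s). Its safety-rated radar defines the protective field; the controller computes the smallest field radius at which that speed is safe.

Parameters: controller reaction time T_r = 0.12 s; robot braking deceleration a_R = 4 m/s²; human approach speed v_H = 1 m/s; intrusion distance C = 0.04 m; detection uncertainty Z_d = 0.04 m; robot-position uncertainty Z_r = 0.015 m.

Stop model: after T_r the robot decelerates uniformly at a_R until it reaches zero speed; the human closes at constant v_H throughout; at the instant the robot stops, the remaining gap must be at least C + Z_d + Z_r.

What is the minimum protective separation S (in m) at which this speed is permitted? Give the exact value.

S_min = 2597/4000 m = 0.6492 m

T_s = v_R/a_R = (9/10)/4 = 0.2250 s
robot in T_r: 0.9000·0.1200 = 0.1080 m
robot covers 0.9000·0.2250 − ½·4.0000·0.2250² = 0.1013 m while stopping
human closes 1.0000·0.3450 = 0.3450 m
C+Z_d+Z_r = 0.0400+0.0400+0.0150 = 0.0950 m
S_min ≈ 0.1080+0.1013+0.3450+0.0950  ⇒  S_min = 2597/4000 m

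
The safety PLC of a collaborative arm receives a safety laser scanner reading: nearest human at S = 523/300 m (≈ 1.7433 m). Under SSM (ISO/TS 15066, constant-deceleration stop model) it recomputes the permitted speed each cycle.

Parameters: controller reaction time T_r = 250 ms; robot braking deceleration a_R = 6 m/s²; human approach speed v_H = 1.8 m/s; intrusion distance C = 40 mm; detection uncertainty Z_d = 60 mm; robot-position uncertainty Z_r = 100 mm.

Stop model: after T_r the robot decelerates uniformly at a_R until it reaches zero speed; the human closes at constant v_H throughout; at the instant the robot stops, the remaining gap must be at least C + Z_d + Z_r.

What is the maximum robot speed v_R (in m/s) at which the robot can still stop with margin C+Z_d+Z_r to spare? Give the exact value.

collect terms ⇒ (1/12)·v_R² + (11/20)·v_R + (-82/75) = 0
  disc = (11/20)² − 4·(1/12)·(-82/75) = 2401/3600 ; √disc = 49/60
  v_R = (−(11/20) + 49/60) / (2·(1/12)) = 8/5 m/s
check:
stop time T_s = (8/5)/6 = 0.2667 s
robot covers v_R·T_r = 1.6000·0.2500 = 0.4000 m before braking
robot covers 1.6000·0.2667 − ½·6.0000·0.2667² = 0.2133 m while stopping
human closes 1.8000·0.5167 = 0.9300 m
residual clearance needed = 0.0400+0.0600+0.1000 = 0.2000 m
sum ≈ 0.4000+0.2133+0.9300+0.2000 ≈ 1.7433 m = S ✓

v_R_max = 8/5 m/s = 1.6000 m/s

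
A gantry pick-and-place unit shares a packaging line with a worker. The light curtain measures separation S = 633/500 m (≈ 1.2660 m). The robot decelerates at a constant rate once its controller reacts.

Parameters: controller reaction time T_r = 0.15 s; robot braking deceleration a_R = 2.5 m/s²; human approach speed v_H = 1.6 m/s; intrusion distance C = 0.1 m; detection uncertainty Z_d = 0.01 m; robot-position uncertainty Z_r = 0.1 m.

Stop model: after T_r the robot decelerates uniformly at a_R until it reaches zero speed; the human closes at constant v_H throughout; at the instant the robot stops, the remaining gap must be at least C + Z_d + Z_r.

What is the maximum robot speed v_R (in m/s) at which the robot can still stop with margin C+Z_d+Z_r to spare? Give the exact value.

quadratic (1/5)·v² + (79/100)·v + (-102/125) = 0
  disc = (79/100)² − 4·(1/5)·(-102/125) = 12769/10000 ; √disc = 113/100
  v_R = (−(79/100) + 113/100) / (2·(1/5)) = 17/20 m/s
check:
braking lasts T_s = (17/20)/(5/2) = 0.3400 s
reaction-phase robot travel = 0.8500·0.1500 = 0.1275 m
robot covers 0.8500·0.3400 − ½·2.5000·0.3400² = 0.1445 m while stopping
human closes 1.6000·0.4900 = 0.7840 m
residual clearance needed = 0.1000+0.0100+0.1000 = 0.2100 m
sum ≈ 0.1275+0.1445+0.7840+0.2100 ≈ 1.2660 m = S ✓

v_R_max = 17/20 m/s = 0.8500 m/s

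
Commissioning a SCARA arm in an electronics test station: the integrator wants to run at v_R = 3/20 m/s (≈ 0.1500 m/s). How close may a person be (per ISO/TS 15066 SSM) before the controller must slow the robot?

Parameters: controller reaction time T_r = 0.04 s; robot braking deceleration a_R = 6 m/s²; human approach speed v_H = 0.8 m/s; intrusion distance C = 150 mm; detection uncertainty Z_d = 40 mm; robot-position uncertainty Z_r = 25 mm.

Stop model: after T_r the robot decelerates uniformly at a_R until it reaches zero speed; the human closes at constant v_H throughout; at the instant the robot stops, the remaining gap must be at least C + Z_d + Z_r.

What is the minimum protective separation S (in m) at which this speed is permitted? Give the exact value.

S_min = 2199/8000 m = 0.2749 m

stop time T_s = (3/20)/6 = 0.0250 s
robot in T_r: 0.1500·0.0400 = 0.0060 m
robot covers 0.1500·0.0250 − ½·6.0000·0.0250² = 0.0019 m while stopping
human closes 0.8000·0.0650 = 0.0520 m
margins: 0.1500+0.0400+0.0250 = 0.2150 m
S_min ≈ 0.0060+0.0019+0.0520+0.2150  ⇒  S_min = 2199/8000 m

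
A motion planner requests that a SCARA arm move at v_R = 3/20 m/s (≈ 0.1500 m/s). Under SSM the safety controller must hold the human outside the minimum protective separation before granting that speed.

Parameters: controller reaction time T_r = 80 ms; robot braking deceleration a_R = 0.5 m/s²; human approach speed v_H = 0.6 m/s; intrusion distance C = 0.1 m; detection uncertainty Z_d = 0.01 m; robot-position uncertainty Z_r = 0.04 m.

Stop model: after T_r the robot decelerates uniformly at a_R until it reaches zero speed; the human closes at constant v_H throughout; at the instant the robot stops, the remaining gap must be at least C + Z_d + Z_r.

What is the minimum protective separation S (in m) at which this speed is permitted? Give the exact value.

stop time T_s = (3/20)/(1/2) = 0.3000 s
reaction-phase robot travel = 0.1500·0.0800 = 0.0120 m
braking distance = 0.1500²/(2·0.5000) = 0.0225 m
person approaches 0.6000·(0.0800+0.3000) = 0.2280 m
C+Z_d+Z_r = 0.1000+0.0100+0.0400 = 0.1500 m
S_min ≈ 0.0120+0.0225+0.2280+0.1500  ⇒  S_min = 33/80 m

S_min = 33/80 m = 0.4125 m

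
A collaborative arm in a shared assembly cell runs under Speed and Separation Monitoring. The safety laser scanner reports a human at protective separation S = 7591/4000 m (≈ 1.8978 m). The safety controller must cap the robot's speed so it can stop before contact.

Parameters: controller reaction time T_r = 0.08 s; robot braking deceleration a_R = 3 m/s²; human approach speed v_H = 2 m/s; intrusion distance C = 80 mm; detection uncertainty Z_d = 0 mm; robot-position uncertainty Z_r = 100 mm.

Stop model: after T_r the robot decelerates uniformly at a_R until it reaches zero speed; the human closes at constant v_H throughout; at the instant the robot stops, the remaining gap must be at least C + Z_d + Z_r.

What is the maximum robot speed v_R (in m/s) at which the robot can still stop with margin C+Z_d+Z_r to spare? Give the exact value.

v_R_max = 31/20 m/s = 1.5500 m/s

at the boundary: (1/6)·v² + (56/75)·v + (-6231/4000) = 0
  disc = (56/75)² − 4·(1/6)·(-6231/4000) = 143641/90000 ; √disc = 379/300
  v_R = (−(56/75) + 379/300) / (2·(1/6)) = 31/20 m/s
check:
T_s = v_R/a_R = (31/20)/3 = 0.5167 s
reaction-phase robot travel = 1.5500·0.0800 = 0.1240 m
robot covers 1.5500·0.5167 − ½·3.0000·0.5167² = 0.4004 m while stopping
person approaches 2.0000·(0.0800+0.5167) = 1.1933 m
margins: 0.0800+0.0000+0.1000 = 0.1800 m
sum ≈ 0.1240+0.4004+1.1933+0.1800 ≈ 1.8978 m = S ✓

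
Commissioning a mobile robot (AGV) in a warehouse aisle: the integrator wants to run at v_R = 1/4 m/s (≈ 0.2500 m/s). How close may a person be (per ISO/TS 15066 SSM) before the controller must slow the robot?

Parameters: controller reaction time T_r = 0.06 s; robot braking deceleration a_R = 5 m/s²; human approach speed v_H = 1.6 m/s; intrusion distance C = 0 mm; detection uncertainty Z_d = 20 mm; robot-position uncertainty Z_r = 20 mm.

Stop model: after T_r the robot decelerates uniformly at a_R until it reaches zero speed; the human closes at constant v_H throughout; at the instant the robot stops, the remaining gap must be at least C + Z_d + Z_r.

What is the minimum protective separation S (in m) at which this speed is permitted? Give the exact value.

S_min = 949/4000 m = 0.2372 m

stop time T_s = (1/4)/5 = 0.0500 s
robot in T_r: 0.2500·0.0600 = 0.0150 m
braking distance = 0.2500²/(2·5.0000) = 0.0063 m
human closes 1.6000·0.1100 = 0.1760 m
residual clearance needed = 0.0000+0.0200+0.0200 = 0.0400 m
S_min ≈ 0.0150+0.0063+0.1760+0.0400  ⇒  S_min = 949/4000 m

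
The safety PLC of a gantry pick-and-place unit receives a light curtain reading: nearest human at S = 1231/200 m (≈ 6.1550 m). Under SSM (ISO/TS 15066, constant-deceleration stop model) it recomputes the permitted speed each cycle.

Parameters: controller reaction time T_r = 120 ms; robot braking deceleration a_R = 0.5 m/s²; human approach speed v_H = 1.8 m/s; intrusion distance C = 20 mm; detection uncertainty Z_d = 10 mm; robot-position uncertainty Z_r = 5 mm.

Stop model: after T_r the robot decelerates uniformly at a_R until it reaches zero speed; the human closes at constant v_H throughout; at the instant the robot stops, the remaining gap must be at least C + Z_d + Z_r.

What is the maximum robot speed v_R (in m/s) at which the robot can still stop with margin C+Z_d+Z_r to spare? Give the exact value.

collect terms ⇒ (1)·v_R² + (93/25)·v_R + (-738/125) = 0
  disc = (93/25)² − 4·(1)·(-738/125) = 23409/625 ; √disc = 153/25
  v_R = (−(93/25) + 153/25) / (2·(1)) = 6/5 m/s
check:
braking lasts T_s = (6/5)/(1/2) = 2.4000 s
robot in T_r: 1.2000·0.1200 = 0.1440 m
robot under decel: 1.2000²/(2·0.5000) = 1.4400 m
human over T_r+T_s: 1.8000·(0.1200+2.4000) = 4.5360 m
residual clearance needed = 0.0200+0.0100+0.0050 = 0.0350 m
sum ≈ 0.1440+1.4400+4.5360+0.0350 ≈ 6.1550 m = S ✓

v_R_max = 6/5 m/s = 1.2000 m/s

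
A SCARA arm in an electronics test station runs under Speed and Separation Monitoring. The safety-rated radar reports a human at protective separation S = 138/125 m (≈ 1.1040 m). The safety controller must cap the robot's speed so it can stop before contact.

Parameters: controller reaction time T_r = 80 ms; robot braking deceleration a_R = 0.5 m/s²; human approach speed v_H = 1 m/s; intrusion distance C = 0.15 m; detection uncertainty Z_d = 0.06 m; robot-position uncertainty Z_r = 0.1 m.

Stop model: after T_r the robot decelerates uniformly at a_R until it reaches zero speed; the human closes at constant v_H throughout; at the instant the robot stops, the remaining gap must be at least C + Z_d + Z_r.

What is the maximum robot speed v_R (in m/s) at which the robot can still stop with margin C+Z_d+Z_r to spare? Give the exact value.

v_R_max = 3/10 m/s = 0.3000 m/s

quadratic (1)·v² + (52/25)·v + (-357/500) = 0
  disc = (52/25)² − 4·(1)·(-357/500) = 4489/625 ; √disc = 67/25
  v_R = (−(52/25) + 67/25) / (2·(1)) = 3/10 m/s
check:
T_s = v_R/a_R = (3/10)/(1/2) = 0.6000 s
robot in T_r: 0.3000·0.0800 = 0.0240 m
braking distance = 0.3000²/(2·0.5000) = 0.0900 m
person approaches 1.0000·(0.0800+0.6000) = 0.6800 m
C+Z_d+Z_r = 0.1500+0.0600+0.1000 = 0.3100 m
sum ≈ 0.0240+0.0900+0.6800+0.3100 ≈ 1.1040 m = S ✓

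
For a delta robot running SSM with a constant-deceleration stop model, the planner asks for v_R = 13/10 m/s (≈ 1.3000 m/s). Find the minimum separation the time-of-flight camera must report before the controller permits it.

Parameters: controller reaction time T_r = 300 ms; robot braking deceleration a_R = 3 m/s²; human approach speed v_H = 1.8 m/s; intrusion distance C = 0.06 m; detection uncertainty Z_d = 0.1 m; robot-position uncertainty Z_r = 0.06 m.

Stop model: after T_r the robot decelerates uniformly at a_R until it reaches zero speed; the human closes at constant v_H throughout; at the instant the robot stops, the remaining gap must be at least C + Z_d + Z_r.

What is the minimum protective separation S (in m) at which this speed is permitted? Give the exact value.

S_min = 1327/600 m = 2.2117 m

T_s = v_R/a_R = (13/10)/3 = 0.4333 s
robot covers v_R·T_r = 1.3000·0.3000 = 0.3900 m before braking
robot covers 1.3000·0.4333 − ½·3.0000·0.4333² = 0.2817 m while stopping
person approaches 1.8000·(0.3000+0.4333) = 1.3200 m
residual clearance needed = 0.0600+0.1000+0.0600 = 0.2200 m
S_min ≈ 0.3900+0.2817+1.3200+0.2200  ⇒  S_min = 1327/600 m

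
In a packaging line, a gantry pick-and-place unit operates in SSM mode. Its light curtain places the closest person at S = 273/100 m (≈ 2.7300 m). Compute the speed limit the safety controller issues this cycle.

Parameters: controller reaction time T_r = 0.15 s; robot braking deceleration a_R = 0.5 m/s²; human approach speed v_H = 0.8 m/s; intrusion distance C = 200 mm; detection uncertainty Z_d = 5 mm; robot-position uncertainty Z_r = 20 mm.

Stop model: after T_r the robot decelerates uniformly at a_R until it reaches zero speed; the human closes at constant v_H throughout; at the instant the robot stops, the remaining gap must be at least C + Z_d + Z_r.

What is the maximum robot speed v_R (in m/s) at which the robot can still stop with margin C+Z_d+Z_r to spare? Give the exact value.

v_R_max = 9/10 m/s = 0.9000 m/s

collect terms ⇒ (1)·v_R² + (7/4)·v_R + (-477/200) = 0
  disc = (7/4)² − 4·(1)·(-477/200) = 5041/400 ; √disc = 71/20
  v_R = (−(7/4) + 71/20) / (2·(1)) = 9/10 m/s
check:
braking lasts T_s = (9/10)/(1/2) = 1.8000 s
robot covers v_R·T_r = 0.9000·0.1500 = 0.1350 m before braking
robot under decel: 0.9000²/(2·0.5000) = 0.8100 m
human closes 0.8000·1.9500 = 1.5600 m
residual clearance needed = 0.2000+0.0050+0.0200 = 0.2250 m
sum ≈ 0.1350+0.8100+1.5600+0.2250 ≈ 2.7300 m = S ✓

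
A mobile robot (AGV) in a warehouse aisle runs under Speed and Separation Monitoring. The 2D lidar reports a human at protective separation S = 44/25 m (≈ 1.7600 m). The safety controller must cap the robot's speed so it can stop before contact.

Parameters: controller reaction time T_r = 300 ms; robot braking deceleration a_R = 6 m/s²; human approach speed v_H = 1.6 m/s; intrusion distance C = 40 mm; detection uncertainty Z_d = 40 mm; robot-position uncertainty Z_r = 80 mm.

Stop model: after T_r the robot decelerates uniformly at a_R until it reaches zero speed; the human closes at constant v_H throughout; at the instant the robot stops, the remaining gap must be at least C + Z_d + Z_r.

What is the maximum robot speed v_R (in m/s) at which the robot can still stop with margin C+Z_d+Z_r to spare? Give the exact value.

at the boundary: (1/12)·v² + (17/30)·v + (-28/25) = 0
  disc = (17/30)² − 4·(1/12)·(-28/25) = 25/36 ; √disc = 5/6
  v_R = (−(17/30) + 5/6) / (2·(1/12)) = 8/5 m/s
check:
T_s = v_R/a_R = (8/5)/6 = 0.2667 s
robot covers v_R·T_r = 1.6000·0.3000 = 0.4800 m before braking
robot under decel: 1.6000²/(2·6.0000) = 0.2133 m
human over T_r+T_s: 1.6000·(0.3000+0.2667) = 0.9067 m
residual clearance needed = 0.0400+0.0400+0.0800 = 0.1600 m
sum ≈ 0.4800+0.2133+0.9067+0.1600 ≈ 1.7600 m = S ✓

v_R_max = 8/5 m/s = 1.6000 m/s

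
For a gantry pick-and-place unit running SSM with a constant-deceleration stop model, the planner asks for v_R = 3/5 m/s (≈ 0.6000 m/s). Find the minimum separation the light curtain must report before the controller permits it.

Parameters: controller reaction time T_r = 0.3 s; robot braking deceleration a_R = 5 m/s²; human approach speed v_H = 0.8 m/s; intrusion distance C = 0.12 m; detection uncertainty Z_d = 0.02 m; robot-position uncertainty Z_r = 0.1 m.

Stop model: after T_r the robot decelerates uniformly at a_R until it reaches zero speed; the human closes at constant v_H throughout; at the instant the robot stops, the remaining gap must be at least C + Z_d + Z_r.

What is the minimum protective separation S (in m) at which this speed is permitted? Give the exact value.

S_min = 99/125 m = 0.7920 m

T_s = v_R/a_R = (3/5)/5 = 0.1200 s
robot in T_r: 0.6000·0.3000 = 0.1800 m
robot covers 0.6000·0.1200 − ½·5.0000·0.1200² = 0.0360 m while stopping
human closes 0.8000·0.4200 = 0.3360 m
C+Z_d+Z_r = 0.1200+0.0200+0.1000 = 0.2400 m
S_min ≈ 0.1800+0.0360+0.3360+0.2400  ⇒  S_min = 99/125 m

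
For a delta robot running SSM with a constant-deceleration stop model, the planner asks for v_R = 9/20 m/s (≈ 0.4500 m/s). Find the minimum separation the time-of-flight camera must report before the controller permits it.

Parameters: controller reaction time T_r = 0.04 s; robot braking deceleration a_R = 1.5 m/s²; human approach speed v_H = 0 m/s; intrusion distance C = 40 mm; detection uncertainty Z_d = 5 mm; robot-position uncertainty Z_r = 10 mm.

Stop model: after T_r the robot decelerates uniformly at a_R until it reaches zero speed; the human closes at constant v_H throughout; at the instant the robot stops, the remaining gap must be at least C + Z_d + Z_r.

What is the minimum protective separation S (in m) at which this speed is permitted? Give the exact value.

S_min = 281/2000 m = 0.1405 m

T_s = v_R/a_R = (9/20)/(3/2) = 0.3000 s
robot covers v_R·T_r = 0.4500·0.0400 = 0.0180 m before braking
robot under decel: 0.4500²/(2·1.5000) = 0.0675 m
human over T_r+T_s: 0.0000·(0.0400+0.3000) = 0.0000 m
residual clearance needed = 0.0400+0.0050+0.0100 = 0.0550 m
S_min ≈ 0.0180+0.0675+0.0000+0.0550  ⇒  S_min = 281/2000 m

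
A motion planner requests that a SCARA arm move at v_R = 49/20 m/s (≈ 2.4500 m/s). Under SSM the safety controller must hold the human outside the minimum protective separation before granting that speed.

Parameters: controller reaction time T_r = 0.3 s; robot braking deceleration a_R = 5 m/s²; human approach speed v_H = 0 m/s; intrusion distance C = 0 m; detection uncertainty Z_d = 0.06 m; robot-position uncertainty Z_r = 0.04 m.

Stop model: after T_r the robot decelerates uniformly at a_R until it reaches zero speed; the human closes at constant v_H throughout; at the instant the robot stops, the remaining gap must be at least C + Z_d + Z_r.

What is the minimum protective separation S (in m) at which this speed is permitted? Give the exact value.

S_min = 5741/4000 m = 1.4352 m

T_s = v_R/a_R = (49/20)/5 = 0.4900 s
robot covers v_R·T_r = 2.4500·0.3000 = 0.7350 m before braking
braking distance = 2.4500²/(2·5.0000) = 0.6002 m
human over T_r+T_s: 0.0000·(0.3000+0.4900) = 0.0000 m
margins: 0.0000+0.0600+0.0400 = 0.1000 m
S_min ≈ 0.7350+0.6002+0.0000+0.1000  ⇒  S_min = 5741/4000 m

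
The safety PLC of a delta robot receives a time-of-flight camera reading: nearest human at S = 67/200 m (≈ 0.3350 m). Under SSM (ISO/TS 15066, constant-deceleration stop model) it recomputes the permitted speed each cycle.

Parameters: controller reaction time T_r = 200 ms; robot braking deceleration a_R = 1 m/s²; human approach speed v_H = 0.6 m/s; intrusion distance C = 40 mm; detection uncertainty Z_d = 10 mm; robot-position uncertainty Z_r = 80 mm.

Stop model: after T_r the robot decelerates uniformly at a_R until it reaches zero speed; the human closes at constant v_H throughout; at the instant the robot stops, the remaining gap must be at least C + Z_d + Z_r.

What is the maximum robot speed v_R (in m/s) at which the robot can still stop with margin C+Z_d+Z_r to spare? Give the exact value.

quadratic (1/2)·v² + (4/5)·v + (-17/200) = 0
  disc = (4/5)² − 4·(1/2)·(-17/200) = 81/100 ; √disc = 9/10
  v_R = (−(4/5) + 9/10) / (2·(1/2)) = 1/10 m/s
check:
stop time T_s = (1/10)/1 = 0.1000 s
robot covers v_R·T_r = 0.1000·0.2000 = 0.0200 m before braking
braking distance = 0.1000²/(2·1.0000) = 0.0050 m
human over T_r+T_s: 0.6000·(0.2000+0.1000) = 0.1800 m
margins: 0.0400+0.0100+0.0800 = 0.1300 m
sum ≈ 0.0200+0.0050+0.1800+0.1300 ≈ 0.3350 m = S ✓

v_R_max = 1/10 m/s = 0.1000 m/s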